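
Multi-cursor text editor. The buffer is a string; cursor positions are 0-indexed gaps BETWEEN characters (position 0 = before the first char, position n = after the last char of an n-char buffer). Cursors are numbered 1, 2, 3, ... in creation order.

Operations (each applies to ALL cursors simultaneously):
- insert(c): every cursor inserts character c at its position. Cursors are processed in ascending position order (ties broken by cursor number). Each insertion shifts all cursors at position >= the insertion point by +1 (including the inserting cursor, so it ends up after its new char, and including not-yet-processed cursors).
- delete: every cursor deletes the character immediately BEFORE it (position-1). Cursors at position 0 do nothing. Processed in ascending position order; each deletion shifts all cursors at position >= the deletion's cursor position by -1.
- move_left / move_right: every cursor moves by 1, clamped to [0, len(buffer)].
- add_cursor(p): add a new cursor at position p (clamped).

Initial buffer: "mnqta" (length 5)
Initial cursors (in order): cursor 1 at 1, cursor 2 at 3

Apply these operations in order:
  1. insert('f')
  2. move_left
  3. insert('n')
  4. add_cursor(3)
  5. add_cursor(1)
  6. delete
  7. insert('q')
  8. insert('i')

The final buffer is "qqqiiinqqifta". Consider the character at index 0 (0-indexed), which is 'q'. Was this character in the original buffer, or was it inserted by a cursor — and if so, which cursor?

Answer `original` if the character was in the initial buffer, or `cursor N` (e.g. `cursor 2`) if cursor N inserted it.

After op 1 (insert('f')): buffer="mfnqfta" (len 7), cursors c1@2 c2@5, authorship .1..2..
After op 2 (move_left): buffer="mfnqfta" (len 7), cursors c1@1 c2@4, authorship .1..2..
After op 3 (insert('n')): buffer="mnfnqnfta" (len 9), cursors c1@2 c2@6, authorship .11..22..
After op 4 (add_cursor(3)): buffer="mnfnqnfta" (len 9), cursors c1@2 c3@3 c2@6, authorship .11..22..
After op 5 (add_cursor(1)): buffer="mnfnqnfta" (len 9), cursors c4@1 c1@2 c3@3 c2@6, authorship .11..22..
After op 6 (delete): buffer="nqfta" (len 5), cursors c1@0 c3@0 c4@0 c2@2, authorship ..2..
After op 7 (insert('q')): buffer="qqqnqqfta" (len 9), cursors c1@3 c3@3 c4@3 c2@6, authorship 134..22..
After op 8 (insert('i')): buffer="qqqiiinqqifta" (len 13), cursors c1@6 c3@6 c4@6 c2@10, authorship 134134..222..
Authorship (.=original, N=cursor N): 1 3 4 1 3 4 . . 2 2 2 . .
Index 0: author = 1

Answer: cursor 1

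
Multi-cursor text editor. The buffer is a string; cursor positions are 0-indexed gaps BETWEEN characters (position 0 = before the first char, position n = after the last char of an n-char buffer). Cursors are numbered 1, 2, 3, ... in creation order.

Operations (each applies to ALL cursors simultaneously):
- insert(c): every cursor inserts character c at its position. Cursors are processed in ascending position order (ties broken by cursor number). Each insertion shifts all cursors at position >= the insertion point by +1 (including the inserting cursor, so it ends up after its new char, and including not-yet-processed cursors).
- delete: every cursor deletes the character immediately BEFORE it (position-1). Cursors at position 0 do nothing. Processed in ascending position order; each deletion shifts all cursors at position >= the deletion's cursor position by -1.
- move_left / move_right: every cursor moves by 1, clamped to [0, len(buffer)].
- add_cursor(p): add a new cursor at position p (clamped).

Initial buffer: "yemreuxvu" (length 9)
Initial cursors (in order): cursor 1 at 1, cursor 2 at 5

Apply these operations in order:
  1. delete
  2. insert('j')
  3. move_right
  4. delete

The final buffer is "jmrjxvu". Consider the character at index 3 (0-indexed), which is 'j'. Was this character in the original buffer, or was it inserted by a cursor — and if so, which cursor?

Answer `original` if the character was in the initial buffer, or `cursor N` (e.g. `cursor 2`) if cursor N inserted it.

After op 1 (delete): buffer="emruxvu" (len 7), cursors c1@0 c2@3, authorship .......
After op 2 (insert('j')): buffer="jemrjuxvu" (len 9), cursors c1@1 c2@5, authorship 1...2....
After op 3 (move_right): buffer="jemrjuxvu" (len 9), cursors c1@2 c2@6, authorship 1...2....
After op 4 (delete): buffer="jmrjxvu" (len 7), cursors c1@1 c2@4, authorship 1..2...
Authorship (.=original, N=cursor N): 1 . . 2 . . .
Index 3: author = 2

Answer: cursor 2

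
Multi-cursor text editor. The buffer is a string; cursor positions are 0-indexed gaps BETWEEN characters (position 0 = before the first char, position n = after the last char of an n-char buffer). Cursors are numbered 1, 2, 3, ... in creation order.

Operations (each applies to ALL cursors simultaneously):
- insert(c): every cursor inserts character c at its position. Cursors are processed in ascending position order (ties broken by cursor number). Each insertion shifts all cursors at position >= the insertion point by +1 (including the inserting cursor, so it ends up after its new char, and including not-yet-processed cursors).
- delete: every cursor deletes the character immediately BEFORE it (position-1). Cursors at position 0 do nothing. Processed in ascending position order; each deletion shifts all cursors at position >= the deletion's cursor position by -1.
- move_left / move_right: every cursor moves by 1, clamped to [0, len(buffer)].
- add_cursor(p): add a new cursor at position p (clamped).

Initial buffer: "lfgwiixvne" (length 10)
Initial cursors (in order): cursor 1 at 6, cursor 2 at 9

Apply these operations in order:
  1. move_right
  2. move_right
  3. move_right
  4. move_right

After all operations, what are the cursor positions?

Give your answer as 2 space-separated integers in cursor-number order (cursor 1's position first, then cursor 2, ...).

Answer: 10 10

Derivation:
After op 1 (move_right): buffer="lfgwiixvne" (len 10), cursors c1@7 c2@10, authorship ..........
After op 2 (move_right): buffer="lfgwiixvne" (len 10), cursors c1@8 c2@10, authorship ..........
After op 3 (move_right): buffer="lfgwiixvne" (len 10), cursors c1@9 c2@10, authorship ..........
After op 4 (move_right): buffer="lfgwiixvne" (len 10), cursors c1@10 c2@10, authorship ..........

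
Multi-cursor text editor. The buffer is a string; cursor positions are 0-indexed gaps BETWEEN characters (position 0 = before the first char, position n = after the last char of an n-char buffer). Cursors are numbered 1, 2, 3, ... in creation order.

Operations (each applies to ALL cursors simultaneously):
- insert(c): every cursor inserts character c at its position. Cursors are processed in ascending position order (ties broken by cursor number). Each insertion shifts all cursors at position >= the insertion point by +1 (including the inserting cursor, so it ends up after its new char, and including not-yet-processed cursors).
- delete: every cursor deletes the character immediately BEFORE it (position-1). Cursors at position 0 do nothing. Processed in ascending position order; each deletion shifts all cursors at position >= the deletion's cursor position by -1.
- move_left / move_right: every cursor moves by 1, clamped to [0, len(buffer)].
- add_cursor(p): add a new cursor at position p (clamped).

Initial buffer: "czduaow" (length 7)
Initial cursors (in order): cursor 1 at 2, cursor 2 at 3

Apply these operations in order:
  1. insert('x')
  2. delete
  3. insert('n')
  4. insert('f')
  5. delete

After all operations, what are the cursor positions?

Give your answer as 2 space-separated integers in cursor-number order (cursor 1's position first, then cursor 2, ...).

Answer: 3 5

Derivation:
After op 1 (insert('x')): buffer="czxdxuaow" (len 9), cursors c1@3 c2@5, authorship ..1.2....
After op 2 (delete): buffer="czduaow" (len 7), cursors c1@2 c2@3, authorship .......
After op 3 (insert('n')): buffer="czndnuaow" (len 9), cursors c1@3 c2@5, authorship ..1.2....
After op 4 (insert('f')): buffer="cznfdnfuaow" (len 11), cursors c1@4 c2@7, authorship ..11.22....
After op 5 (delete): buffer="czndnuaow" (len 9), cursors c1@3 c2@5, authorship ..1.2....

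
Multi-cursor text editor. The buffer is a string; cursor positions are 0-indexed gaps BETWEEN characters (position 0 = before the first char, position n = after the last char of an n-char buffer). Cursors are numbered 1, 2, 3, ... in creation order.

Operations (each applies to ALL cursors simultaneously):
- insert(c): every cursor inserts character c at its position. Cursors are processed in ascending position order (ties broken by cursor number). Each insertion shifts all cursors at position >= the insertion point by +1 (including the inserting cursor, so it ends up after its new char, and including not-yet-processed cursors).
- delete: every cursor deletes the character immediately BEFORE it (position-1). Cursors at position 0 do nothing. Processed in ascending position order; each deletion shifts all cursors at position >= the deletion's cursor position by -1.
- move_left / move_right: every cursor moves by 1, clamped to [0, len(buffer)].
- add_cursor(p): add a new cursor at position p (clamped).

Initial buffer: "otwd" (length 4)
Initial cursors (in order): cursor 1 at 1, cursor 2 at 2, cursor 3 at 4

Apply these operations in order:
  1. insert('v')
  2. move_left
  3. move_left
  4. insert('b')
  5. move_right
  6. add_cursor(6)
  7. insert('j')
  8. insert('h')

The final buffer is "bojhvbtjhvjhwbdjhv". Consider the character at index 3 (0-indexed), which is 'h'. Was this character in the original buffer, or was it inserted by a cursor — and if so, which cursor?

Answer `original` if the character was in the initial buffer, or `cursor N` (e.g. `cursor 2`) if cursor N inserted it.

After op 1 (insert('v')): buffer="ovtvwdv" (len 7), cursors c1@2 c2@4 c3@7, authorship .1.2..3
After op 2 (move_left): buffer="ovtvwdv" (len 7), cursors c1@1 c2@3 c3@6, authorship .1.2..3
After op 3 (move_left): buffer="ovtvwdv" (len 7), cursors c1@0 c2@2 c3@5, authorship .1.2..3
After op 4 (insert('b')): buffer="bovbtvwbdv" (len 10), cursors c1@1 c2@4 c3@8, authorship 1.12.2.3.3
After op 5 (move_right): buffer="bovbtvwbdv" (len 10), cursors c1@2 c2@5 c3@9, authorship 1.12.2.3.3
After op 6 (add_cursor(6)): buffer="bovbtvwbdv" (len 10), cursors c1@2 c2@5 c4@6 c3@9, authorship 1.12.2.3.3
After op 7 (insert('j')): buffer="bojvbtjvjwbdjv" (len 14), cursors c1@3 c2@7 c4@9 c3@13, authorship 1.112.224.3.33
After op 8 (insert('h')): buffer="bojhvbtjhvjhwbdjhv" (len 18), cursors c1@4 c2@9 c4@12 c3@17, authorship 1.1112.22244.3.333
Authorship (.=original, N=cursor N): 1 . 1 1 1 2 . 2 2 2 4 4 . 3 . 3 3 3
Index 3: author = 1

Answer: cursor 1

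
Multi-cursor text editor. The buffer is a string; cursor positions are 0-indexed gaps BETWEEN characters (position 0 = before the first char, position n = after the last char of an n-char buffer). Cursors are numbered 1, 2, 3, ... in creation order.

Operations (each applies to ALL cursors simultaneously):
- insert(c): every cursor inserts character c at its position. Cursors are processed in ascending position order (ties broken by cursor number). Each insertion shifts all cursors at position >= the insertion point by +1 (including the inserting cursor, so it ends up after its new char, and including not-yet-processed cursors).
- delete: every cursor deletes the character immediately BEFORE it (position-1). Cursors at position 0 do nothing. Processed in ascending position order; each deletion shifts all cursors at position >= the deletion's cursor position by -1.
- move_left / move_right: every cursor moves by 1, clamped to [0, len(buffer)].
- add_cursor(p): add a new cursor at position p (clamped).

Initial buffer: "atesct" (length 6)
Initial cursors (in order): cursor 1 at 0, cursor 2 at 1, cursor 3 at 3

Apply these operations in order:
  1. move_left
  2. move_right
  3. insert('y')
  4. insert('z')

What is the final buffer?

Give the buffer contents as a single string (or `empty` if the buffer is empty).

Answer: ayyzzteyzsct

Derivation:
After op 1 (move_left): buffer="atesct" (len 6), cursors c1@0 c2@0 c3@2, authorship ......
After op 2 (move_right): buffer="atesct" (len 6), cursors c1@1 c2@1 c3@3, authorship ......
After op 3 (insert('y')): buffer="ayyteysct" (len 9), cursors c1@3 c2@3 c3@6, authorship .12..3...
After op 4 (insert('z')): buffer="ayyzzteyzsct" (len 12), cursors c1@5 c2@5 c3@9, authorship .1212..33...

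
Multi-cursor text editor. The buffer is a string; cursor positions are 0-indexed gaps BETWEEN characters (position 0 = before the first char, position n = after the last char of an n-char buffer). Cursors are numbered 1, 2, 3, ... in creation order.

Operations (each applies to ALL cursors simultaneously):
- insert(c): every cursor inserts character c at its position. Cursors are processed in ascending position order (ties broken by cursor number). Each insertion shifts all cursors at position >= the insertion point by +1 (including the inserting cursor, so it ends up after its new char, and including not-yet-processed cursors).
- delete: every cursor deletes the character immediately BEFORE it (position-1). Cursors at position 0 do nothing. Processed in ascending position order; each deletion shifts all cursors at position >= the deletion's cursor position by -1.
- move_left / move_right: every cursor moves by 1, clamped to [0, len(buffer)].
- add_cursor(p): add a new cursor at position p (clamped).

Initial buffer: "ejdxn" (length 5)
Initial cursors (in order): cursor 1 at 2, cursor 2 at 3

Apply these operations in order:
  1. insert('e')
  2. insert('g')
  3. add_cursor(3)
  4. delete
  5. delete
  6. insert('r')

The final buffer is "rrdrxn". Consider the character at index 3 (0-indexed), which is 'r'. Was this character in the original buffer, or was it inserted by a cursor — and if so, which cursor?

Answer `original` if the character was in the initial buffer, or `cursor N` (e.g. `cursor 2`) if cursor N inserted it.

After op 1 (insert('e')): buffer="ejedexn" (len 7), cursors c1@3 c2@5, authorship ..1.2..
After op 2 (insert('g')): buffer="ejegdegxn" (len 9), cursors c1@4 c2@7, authorship ..11.22..
After op 3 (add_cursor(3)): buffer="ejegdegxn" (len 9), cursors c3@3 c1@4 c2@7, authorship ..11.22..
After op 4 (delete): buffer="ejdexn" (len 6), cursors c1@2 c3@2 c2@4, authorship ...2..
After op 5 (delete): buffer="dxn" (len 3), cursors c1@0 c3@0 c2@1, authorship ...
After op 6 (insert('r')): buffer="rrdrxn" (len 6), cursors c1@2 c3@2 c2@4, authorship 13.2..
Authorship (.=original, N=cursor N): 1 3 . 2 . .
Index 3: author = 2

Answer: cursor 2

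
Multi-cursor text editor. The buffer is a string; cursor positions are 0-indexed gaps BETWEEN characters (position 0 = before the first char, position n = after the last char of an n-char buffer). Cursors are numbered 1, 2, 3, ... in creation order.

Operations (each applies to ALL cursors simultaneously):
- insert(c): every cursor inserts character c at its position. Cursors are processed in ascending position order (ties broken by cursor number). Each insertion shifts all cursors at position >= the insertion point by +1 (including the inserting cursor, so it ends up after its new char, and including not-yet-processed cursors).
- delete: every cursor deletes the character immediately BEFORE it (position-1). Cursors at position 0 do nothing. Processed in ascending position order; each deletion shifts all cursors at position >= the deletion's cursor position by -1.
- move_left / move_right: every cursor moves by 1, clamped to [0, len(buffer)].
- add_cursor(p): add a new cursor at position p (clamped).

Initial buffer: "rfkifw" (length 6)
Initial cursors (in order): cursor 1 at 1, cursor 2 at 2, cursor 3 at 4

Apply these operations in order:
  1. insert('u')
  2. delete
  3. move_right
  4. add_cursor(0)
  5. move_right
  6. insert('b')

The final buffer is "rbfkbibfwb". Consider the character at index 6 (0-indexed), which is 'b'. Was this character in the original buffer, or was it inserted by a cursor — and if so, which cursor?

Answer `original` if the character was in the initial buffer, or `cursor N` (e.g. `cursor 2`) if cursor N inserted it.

Answer: cursor 2

Derivation:
After op 1 (insert('u')): buffer="rufukiufw" (len 9), cursors c1@2 c2@4 c3@7, authorship .1.2..3..
After op 2 (delete): buffer="rfkifw" (len 6), cursors c1@1 c2@2 c3@4, authorship ......
After op 3 (move_right): buffer="rfkifw" (len 6), cursors c1@2 c2@3 c3@5, authorship ......
After op 4 (add_cursor(0)): buffer="rfkifw" (len 6), cursors c4@0 c1@2 c2@3 c3@5, authorship ......
After op 5 (move_right): buffer="rfkifw" (len 6), cursors c4@1 c1@3 c2@4 c3@6, authorship ......
After op 6 (insert('b')): buffer="rbfkbibfwb" (len 10), cursors c4@2 c1@5 c2@7 c3@10, authorship .4..1.2..3
Authorship (.=original, N=cursor N): . 4 . . 1 . 2 . . 3
Index 6: author = 2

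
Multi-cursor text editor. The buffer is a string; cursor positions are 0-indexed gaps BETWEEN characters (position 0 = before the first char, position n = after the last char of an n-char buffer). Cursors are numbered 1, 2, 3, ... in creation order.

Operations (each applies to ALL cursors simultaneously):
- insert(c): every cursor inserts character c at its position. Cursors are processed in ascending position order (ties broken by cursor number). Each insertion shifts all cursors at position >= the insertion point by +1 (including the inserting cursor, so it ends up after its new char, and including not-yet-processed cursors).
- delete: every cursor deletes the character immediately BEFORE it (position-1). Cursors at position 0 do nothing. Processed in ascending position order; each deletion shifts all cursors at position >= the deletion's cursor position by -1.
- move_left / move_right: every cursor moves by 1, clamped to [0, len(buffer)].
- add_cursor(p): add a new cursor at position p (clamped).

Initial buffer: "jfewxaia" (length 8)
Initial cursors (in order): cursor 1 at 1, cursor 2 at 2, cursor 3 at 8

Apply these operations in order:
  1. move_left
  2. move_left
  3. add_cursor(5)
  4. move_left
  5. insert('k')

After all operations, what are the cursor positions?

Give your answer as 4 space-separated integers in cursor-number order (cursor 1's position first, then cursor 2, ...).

Answer: 2 2 9 7

Derivation:
After op 1 (move_left): buffer="jfewxaia" (len 8), cursors c1@0 c2@1 c3@7, authorship ........
After op 2 (move_left): buffer="jfewxaia" (len 8), cursors c1@0 c2@0 c3@6, authorship ........
After op 3 (add_cursor(5)): buffer="jfewxaia" (len 8), cursors c1@0 c2@0 c4@5 c3@6, authorship ........
After op 4 (move_left): buffer="jfewxaia" (len 8), cursors c1@0 c2@0 c4@4 c3@5, authorship ........
After op 5 (insert('k')): buffer="kkjfewkxkaia" (len 12), cursors c1@2 c2@2 c4@7 c3@9, authorship 12....4.3...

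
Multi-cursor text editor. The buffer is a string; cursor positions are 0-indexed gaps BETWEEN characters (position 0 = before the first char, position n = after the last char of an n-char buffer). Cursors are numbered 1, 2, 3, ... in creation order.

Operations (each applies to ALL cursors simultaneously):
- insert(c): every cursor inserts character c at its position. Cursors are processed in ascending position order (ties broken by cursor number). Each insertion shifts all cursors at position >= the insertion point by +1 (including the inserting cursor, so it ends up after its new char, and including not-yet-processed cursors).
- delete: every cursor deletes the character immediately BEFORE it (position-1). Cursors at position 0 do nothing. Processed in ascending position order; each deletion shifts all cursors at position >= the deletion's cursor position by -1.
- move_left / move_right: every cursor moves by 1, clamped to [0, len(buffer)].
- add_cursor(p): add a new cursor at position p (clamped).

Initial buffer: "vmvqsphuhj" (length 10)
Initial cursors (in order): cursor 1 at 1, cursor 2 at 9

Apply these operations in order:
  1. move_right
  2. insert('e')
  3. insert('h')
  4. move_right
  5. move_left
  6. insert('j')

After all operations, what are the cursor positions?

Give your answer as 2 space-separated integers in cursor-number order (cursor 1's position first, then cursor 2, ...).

Answer: 5 15

Derivation:
After op 1 (move_right): buffer="vmvqsphuhj" (len 10), cursors c1@2 c2@10, authorship ..........
After op 2 (insert('e')): buffer="vmevqsphuhje" (len 12), cursors c1@3 c2@12, authorship ..1........2
After op 3 (insert('h')): buffer="vmehvqsphuhjeh" (len 14), cursors c1@4 c2@14, authorship ..11........22
After op 4 (move_right): buffer="vmehvqsphuhjeh" (len 14), cursors c1@5 c2@14, authorship ..11........22
After op 5 (move_left): buffer="vmehvqsphuhjeh" (len 14), cursors c1@4 c2@13, authorship ..11........22
After op 6 (insert('j')): buffer="vmehjvqsphuhjejh" (len 16), cursors c1@5 c2@15, authorship ..111........222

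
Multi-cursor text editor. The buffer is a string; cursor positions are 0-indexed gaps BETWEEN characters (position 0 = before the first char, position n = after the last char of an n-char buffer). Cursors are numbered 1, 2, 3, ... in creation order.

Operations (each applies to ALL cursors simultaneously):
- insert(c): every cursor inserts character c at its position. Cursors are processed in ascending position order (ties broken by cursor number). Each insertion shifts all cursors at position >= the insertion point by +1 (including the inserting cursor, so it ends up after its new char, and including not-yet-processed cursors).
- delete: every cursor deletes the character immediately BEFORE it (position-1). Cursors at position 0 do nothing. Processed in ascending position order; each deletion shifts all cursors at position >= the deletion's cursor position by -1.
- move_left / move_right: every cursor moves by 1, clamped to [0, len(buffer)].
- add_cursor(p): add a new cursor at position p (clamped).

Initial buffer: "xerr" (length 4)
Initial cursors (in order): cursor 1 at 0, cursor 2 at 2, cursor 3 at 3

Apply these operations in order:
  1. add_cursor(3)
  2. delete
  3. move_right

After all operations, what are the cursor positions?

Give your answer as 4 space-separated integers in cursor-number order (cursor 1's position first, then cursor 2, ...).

Answer: 1 1 1 1

Derivation:
After op 1 (add_cursor(3)): buffer="xerr" (len 4), cursors c1@0 c2@2 c3@3 c4@3, authorship ....
After op 2 (delete): buffer="r" (len 1), cursors c1@0 c2@0 c3@0 c4@0, authorship .
After op 3 (move_right): buffer="r" (len 1), cursors c1@1 c2@1 c3@1 c4@1, authorship .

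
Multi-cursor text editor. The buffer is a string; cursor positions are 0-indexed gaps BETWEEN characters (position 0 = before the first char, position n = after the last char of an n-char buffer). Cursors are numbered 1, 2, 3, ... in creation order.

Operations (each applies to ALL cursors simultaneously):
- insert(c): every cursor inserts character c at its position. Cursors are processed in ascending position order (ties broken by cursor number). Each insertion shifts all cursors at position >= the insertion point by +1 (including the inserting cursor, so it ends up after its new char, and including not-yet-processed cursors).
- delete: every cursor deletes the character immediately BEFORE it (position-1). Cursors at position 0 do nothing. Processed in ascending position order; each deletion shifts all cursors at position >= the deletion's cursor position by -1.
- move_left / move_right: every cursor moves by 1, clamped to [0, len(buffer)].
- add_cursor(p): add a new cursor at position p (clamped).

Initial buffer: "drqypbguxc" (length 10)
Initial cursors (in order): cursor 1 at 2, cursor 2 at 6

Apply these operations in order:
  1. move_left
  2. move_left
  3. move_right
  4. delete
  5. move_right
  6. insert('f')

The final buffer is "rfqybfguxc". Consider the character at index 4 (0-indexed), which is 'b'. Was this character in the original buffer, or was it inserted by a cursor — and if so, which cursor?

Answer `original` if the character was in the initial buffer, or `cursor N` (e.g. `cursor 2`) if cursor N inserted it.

After op 1 (move_left): buffer="drqypbguxc" (len 10), cursors c1@1 c2@5, authorship ..........
After op 2 (move_left): buffer="drqypbguxc" (len 10), cursors c1@0 c2@4, authorship ..........
After op 3 (move_right): buffer="drqypbguxc" (len 10), cursors c1@1 c2@5, authorship ..........
After op 4 (delete): buffer="rqybguxc" (len 8), cursors c1@0 c2@3, authorship ........
After op 5 (move_right): buffer="rqybguxc" (len 8), cursors c1@1 c2@4, authorship ........
After op 6 (insert('f')): buffer="rfqybfguxc" (len 10), cursors c1@2 c2@6, authorship .1...2....
Authorship (.=original, N=cursor N): . 1 . . . 2 . . . .
Index 4: author = original

Answer: original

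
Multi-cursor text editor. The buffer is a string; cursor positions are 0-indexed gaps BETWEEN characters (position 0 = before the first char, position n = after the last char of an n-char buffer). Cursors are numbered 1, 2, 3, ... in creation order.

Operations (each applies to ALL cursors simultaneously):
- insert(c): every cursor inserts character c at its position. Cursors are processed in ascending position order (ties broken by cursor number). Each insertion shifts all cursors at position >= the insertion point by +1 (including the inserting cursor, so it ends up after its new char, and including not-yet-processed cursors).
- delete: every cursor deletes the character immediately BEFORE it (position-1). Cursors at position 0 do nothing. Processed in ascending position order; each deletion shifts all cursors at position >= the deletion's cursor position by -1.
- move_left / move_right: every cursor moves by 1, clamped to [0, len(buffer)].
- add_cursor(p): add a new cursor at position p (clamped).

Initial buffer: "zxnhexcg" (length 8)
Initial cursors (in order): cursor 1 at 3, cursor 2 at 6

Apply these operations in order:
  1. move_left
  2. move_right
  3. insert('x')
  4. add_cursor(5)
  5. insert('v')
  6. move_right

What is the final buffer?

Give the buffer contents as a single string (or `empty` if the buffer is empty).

After op 1 (move_left): buffer="zxnhexcg" (len 8), cursors c1@2 c2@5, authorship ........
After op 2 (move_right): buffer="zxnhexcg" (len 8), cursors c1@3 c2@6, authorship ........
After op 3 (insert('x')): buffer="zxnxhexxcg" (len 10), cursors c1@4 c2@8, authorship ...1...2..
After op 4 (add_cursor(5)): buffer="zxnxhexxcg" (len 10), cursors c1@4 c3@5 c2@8, authorship ...1...2..
After op 5 (insert('v')): buffer="zxnxvhvexxvcg" (len 13), cursors c1@5 c3@7 c2@11, authorship ...11.3..22..
After op 6 (move_right): buffer="zxnxvhvexxvcg" (len 13), cursors c1@6 c3@8 c2@12, authorship ...11.3..22..

Answer: zxnxvhvexxvcg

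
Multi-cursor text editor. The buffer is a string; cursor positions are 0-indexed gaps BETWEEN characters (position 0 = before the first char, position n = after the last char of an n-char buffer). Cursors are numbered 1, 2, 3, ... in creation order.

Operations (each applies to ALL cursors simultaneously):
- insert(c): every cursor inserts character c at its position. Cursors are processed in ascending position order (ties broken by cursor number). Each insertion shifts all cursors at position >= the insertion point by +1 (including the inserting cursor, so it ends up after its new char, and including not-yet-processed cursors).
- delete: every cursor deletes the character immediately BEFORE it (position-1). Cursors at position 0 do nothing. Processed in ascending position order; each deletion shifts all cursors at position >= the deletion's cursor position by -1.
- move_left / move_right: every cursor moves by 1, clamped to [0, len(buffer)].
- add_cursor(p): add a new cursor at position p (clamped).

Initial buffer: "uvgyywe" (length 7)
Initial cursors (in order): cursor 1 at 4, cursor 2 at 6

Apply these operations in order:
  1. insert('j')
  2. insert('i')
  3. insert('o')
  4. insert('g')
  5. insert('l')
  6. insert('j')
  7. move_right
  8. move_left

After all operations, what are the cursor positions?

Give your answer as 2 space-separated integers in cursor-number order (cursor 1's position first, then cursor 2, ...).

Answer: 10 18

Derivation:
After op 1 (insert('j')): buffer="uvgyjywje" (len 9), cursors c1@5 c2@8, authorship ....1..2.
After op 2 (insert('i')): buffer="uvgyjiywjie" (len 11), cursors c1@6 c2@10, authorship ....11..22.
After op 3 (insert('o')): buffer="uvgyjioywjioe" (len 13), cursors c1@7 c2@12, authorship ....111..222.
After op 4 (insert('g')): buffer="uvgyjiogywjioge" (len 15), cursors c1@8 c2@14, authorship ....1111..2222.
After op 5 (insert('l')): buffer="uvgyjioglywjiogle" (len 17), cursors c1@9 c2@16, authorship ....11111..22222.
After op 6 (insert('j')): buffer="uvgyjiogljywjioglje" (len 19), cursors c1@10 c2@18, authorship ....111111..222222.
After op 7 (move_right): buffer="uvgyjiogljywjioglje" (len 19), cursors c1@11 c2@19, authorship ....111111..222222.
After op 8 (move_left): buffer="uvgyjiogljywjioglje" (len 19), cursors c1@10 c2@18, authorship ....111111..222222.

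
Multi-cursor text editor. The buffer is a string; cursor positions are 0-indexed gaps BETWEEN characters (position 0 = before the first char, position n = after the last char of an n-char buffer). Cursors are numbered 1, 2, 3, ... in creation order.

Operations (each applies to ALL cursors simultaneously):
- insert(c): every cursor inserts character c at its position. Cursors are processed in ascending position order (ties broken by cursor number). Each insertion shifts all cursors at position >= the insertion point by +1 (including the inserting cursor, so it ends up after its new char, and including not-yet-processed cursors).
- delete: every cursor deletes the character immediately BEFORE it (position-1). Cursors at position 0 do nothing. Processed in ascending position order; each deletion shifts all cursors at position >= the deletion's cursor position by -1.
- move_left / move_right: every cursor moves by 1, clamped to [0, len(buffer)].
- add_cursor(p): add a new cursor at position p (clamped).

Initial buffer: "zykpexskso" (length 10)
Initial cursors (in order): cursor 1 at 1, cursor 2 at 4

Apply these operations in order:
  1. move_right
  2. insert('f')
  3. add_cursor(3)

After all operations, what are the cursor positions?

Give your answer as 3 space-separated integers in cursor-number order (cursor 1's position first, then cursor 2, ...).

Answer: 3 7 3

Derivation:
After op 1 (move_right): buffer="zykpexskso" (len 10), cursors c1@2 c2@5, authorship ..........
After op 2 (insert('f')): buffer="zyfkpefxskso" (len 12), cursors c1@3 c2@7, authorship ..1...2.....
After op 3 (add_cursor(3)): buffer="zyfkpefxskso" (len 12), cursors c1@3 c3@3 c2@7, authorship ..1...2.....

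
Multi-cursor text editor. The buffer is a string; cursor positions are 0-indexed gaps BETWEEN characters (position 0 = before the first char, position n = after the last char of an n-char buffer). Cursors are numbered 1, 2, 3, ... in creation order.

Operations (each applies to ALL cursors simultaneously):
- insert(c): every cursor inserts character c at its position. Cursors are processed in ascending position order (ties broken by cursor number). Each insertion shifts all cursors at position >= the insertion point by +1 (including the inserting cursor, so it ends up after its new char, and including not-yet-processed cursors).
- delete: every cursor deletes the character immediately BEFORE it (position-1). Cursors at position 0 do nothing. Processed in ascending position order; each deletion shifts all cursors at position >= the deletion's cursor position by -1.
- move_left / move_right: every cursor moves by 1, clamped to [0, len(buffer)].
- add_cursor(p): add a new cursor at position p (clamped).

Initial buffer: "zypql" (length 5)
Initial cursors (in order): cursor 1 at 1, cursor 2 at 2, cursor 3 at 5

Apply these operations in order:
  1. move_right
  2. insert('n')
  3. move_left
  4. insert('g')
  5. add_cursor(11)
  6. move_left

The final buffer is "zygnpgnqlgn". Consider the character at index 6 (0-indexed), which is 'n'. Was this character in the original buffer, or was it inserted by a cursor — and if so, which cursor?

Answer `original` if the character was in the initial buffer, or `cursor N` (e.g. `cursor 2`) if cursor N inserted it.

Answer: cursor 2

Derivation:
After op 1 (move_right): buffer="zypql" (len 5), cursors c1@2 c2@3 c3@5, authorship .....
After op 2 (insert('n')): buffer="zynpnqln" (len 8), cursors c1@3 c2@5 c3@8, authorship ..1.2..3
After op 3 (move_left): buffer="zynpnqln" (len 8), cursors c1@2 c2@4 c3@7, authorship ..1.2..3
After op 4 (insert('g')): buffer="zygnpgnqlgn" (len 11), cursors c1@3 c2@6 c3@10, authorship ..11.22..33
After op 5 (add_cursor(11)): buffer="zygnpgnqlgn" (len 11), cursors c1@3 c2@6 c3@10 c4@11, authorship ..11.22..33
After op 6 (move_left): buffer="zygnpgnqlgn" (len 11), cursors c1@2 c2@5 c3@9 c4@10, authorship ..11.22..33
Authorship (.=original, N=cursor N): . . 1 1 . 2 2 . . 3 3
Index 6: author = 2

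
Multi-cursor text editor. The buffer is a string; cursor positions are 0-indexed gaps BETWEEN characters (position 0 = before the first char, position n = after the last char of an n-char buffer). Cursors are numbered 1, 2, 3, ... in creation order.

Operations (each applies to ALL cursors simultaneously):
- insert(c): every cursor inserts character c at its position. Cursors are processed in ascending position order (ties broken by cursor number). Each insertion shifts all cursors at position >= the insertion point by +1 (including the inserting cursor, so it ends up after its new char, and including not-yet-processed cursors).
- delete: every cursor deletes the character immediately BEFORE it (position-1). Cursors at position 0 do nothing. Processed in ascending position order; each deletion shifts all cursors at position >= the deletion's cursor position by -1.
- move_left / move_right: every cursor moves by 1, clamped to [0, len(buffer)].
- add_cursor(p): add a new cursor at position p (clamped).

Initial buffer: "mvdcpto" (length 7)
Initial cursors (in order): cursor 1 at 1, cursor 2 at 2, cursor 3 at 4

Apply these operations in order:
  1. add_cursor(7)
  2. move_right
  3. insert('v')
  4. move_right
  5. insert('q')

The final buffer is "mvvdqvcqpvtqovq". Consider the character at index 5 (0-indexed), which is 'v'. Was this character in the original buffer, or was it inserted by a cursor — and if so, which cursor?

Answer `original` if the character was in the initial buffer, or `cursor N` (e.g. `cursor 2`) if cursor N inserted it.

Answer: cursor 2

Derivation:
After op 1 (add_cursor(7)): buffer="mvdcpto" (len 7), cursors c1@1 c2@2 c3@4 c4@7, authorship .......
After op 2 (move_right): buffer="mvdcpto" (len 7), cursors c1@2 c2@3 c3@5 c4@7, authorship .......
After op 3 (insert('v')): buffer="mvvdvcpvtov" (len 11), cursors c1@3 c2@5 c3@8 c4@11, authorship ..1.2..3..4
After op 4 (move_right): buffer="mvvdvcpvtov" (len 11), cursors c1@4 c2@6 c3@9 c4@11, authorship ..1.2..3..4
After op 5 (insert('q')): buffer="mvvdqvcqpvtqovq" (len 15), cursors c1@5 c2@8 c3@12 c4@15, authorship ..1.12.2.3.3.44
Authorship (.=original, N=cursor N): . . 1 . 1 2 . 2 . 3 . 3 . 4 4
Index 5: author = 2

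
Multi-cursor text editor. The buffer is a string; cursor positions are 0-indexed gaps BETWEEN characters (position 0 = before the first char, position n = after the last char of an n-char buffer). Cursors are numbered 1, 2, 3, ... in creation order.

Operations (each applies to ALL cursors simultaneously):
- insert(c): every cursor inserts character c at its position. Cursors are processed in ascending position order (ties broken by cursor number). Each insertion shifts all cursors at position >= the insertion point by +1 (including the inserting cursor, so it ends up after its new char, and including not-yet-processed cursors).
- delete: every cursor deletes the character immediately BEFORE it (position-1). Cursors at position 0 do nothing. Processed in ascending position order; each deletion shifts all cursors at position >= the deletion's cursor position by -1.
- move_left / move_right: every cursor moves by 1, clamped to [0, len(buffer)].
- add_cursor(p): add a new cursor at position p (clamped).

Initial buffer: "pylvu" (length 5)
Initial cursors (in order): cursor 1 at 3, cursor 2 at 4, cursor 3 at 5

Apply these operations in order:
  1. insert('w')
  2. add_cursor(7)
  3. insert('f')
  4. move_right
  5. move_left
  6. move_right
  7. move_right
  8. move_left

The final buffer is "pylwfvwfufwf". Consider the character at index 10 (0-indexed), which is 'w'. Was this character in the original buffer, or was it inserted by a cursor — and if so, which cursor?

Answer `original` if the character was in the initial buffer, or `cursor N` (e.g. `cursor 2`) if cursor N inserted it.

After op 1 (insert('w')): buffer="pylwvwuw" (len 8), cursors c1@4 c2@6 c3@8, authorship ...1.2.3
After op 2 (add_cursor(7)): buffer="pylwvwuw" (len 8), cursors c1@4 c2@6 c4@7 c3@8, authorship ...1.2.3
After op 3 (insert('f')): buffer="pylwfvwfufwf" (len 12), cursors c1@5 c2@8 c4@10 c3@12, authorship ...11.22.433
After op 4 (move_right): buffer="pylwfvwfufwf" (len 12), cursors c1@6 c2@9 c4@11 c3@12, authorship ...11.22.433
After op 5 (move_left): buffer="pylwfvwfufwf" (len 12), cursors c1@5 c2@8 c4@10 c3@11, authorship ...11.22.433
After op 6 (move_right): buffer="pylwfvwfufwf" (len 12), cursors c1@6 c2@9 c4@11 c3@12, authorship ...11.22.433
After op 7 (move_right): buffer="pylwfvwfufwf" (len 12), cursors c1@7 c2@10 c3@12 c4@12, authorship ...11.22.433
After op 8 (move_left): buffer="pylwfvwfufwf" (len 12), cursors c1@6 c2@9 c3@11 c4@11, authorship ...11.22.433
Authorship (.=original, N=cursor N): . . . 1 1 . 2 2 . 4 3 3
Index 10: author = 3

Answer: cursor 3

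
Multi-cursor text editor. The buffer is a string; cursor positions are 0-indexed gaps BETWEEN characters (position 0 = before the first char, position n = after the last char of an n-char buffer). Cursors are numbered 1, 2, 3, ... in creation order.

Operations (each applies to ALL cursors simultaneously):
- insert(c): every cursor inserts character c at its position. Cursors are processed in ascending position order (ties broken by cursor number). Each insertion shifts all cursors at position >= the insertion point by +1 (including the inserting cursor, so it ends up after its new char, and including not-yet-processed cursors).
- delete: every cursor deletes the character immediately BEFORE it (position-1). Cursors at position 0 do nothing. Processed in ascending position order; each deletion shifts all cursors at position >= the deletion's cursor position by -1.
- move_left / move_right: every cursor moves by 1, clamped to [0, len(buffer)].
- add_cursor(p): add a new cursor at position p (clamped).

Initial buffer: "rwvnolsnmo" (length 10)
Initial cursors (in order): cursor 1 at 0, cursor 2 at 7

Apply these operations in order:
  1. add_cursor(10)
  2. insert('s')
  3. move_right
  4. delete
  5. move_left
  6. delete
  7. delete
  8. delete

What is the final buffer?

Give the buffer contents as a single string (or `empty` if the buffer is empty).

Answer: swvo

Derivation:
After op 1 (add_cursor(10)): buffer="rwvnolsnmo" (len 10), cursors c1@0 c2@7 c3@10, authorship ..........
After op 2 (insert('s')): buffer="srwvnolssnmos" (len 13), cursors c1@1 c2@9 c3@13, authorship 1.......2...3
After op 3 (move_right): buffer="srwvnolssnmos" (len 13), cursors c1@2 c2@10 c3@13, authorship 1.......2...3
After op 4 (delete): buffer="swvnolssmo" (len 10), cursors c1@1 c2@8 c3@10, authorship 1......2..
After op 5 (move_left): buffer="swvnolssmo" (len 10), cursors c1@0 c2@7 c3@9, authorship 1......2..
After op 6 (delete): buffer="swvnolso" (len 8), cursors c1@0 c2@6 c3@7, authorship 1.....2.
After op 7 (delete): buffer="swvnoo" (len 6), cursors c1@0 c2@5 c3@5, authorship 1.....
After op 8 (delete): buffer="swvo" (len 4), cursors c1@0 c2@3 c3@3, authorship 1...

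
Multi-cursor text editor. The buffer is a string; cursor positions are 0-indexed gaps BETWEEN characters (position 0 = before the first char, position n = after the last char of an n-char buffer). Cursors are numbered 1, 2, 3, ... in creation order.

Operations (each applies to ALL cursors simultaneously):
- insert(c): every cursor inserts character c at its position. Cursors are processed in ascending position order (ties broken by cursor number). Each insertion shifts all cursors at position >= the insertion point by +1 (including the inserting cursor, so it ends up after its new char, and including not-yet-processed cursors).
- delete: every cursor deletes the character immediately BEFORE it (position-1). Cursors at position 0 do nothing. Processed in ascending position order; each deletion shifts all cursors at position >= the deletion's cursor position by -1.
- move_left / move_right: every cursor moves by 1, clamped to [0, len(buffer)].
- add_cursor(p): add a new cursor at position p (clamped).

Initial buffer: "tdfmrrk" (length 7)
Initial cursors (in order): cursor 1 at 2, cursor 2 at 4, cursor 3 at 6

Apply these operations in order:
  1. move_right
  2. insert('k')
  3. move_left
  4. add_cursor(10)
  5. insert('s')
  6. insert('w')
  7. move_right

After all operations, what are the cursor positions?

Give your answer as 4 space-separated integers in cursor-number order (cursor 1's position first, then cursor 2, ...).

After op 1 (move_right): buffer="tdfmrrk" (len 7), cursors c1@3 c2@5 c3@7, authorship .......
After op 2 (insert('k')): buffer="tdfkmrkrkk" (len 10), cursors c1@4 c2@7 c3@10, authorship ...1..2..3
After op 3 (move_left): buffer="tdfkmrkrkk" (len 10), cursors c1@3 c2@6 c3@9, authorship ...1..2..3
After op 4 (add_cursor(10)): buffer="tdfkmrkrkk" (len 10), cursors c1@3 c2@6 c3@9 c4@10, authorship ...1..2..3
After op 5 (insert('s')): buffer="tdfskmrskrksks" (len 14), cursors c1@4 c2@8 c3@12 c4@14, authorship ...11..22..334
After op 6 (insert('w')): buffer="tdfswkmrswkrkswksw" (len 18), cursors c1@5 c2@10 c3@15 c4@18, authorship ...111..222..33344
After op 7 (move_right): buffer="tdfswkmrswkrkswksw" (len 18), cursors c1@6 c2@11 c3@16 c4@18, authorship ...111..222..33344

Answer: 6 11 16 18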